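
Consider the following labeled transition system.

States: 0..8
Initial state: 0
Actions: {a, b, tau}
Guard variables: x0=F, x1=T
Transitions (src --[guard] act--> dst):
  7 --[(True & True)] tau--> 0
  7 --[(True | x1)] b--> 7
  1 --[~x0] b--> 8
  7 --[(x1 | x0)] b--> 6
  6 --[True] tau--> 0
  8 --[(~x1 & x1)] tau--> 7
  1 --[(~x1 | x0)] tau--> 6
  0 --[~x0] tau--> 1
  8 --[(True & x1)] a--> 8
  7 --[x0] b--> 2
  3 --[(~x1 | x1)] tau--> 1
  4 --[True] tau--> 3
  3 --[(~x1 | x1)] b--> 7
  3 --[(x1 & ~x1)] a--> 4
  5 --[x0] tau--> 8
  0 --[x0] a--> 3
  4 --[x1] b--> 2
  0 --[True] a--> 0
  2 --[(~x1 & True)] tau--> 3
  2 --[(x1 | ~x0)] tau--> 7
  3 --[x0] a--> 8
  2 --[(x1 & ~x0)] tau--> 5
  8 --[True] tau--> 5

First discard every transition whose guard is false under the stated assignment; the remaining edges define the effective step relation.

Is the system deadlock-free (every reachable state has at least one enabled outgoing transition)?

Reach set: {0,1,5,8}
  0: a→0  tau→1  [deg 2]
  1: b→8  [deg 1]
  5: ∅  [deadlock]
  8: a→8  tau→5  [deg 2]
Path to 5: tau·b·tau

Answer: DEADLOCK at state 5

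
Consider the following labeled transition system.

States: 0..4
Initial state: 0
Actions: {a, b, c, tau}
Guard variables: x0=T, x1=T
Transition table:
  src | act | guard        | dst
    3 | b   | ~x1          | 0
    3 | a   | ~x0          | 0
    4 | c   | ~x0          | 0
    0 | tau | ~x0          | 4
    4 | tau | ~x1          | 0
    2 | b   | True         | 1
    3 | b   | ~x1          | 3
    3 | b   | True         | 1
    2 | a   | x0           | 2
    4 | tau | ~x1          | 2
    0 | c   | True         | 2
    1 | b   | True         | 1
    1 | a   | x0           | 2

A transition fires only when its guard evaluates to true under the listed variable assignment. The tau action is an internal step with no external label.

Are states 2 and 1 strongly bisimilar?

Answer: BISIMILAR

Working:
Bisimulation quotient by refinement:
  π0 = {{0,1,2,3,4}}
  π1 = {{0},{1,2},{3},{4}}
Fixed point at round 2; 4 class(es).
class of 2: {1,2}; class of 1: {1,2}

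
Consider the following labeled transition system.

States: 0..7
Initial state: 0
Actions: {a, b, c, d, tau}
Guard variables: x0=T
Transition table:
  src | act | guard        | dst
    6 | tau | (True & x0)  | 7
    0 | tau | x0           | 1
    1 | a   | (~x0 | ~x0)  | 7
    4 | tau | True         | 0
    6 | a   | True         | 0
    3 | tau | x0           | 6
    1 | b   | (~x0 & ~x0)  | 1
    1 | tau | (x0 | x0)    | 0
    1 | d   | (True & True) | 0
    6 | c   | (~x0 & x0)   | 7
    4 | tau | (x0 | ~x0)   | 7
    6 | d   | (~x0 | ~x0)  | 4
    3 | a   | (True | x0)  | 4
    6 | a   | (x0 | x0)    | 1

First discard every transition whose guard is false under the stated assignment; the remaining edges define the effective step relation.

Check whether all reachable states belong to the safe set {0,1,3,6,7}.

Answer: INVARIANT HOLDS

Analysis:
Inv-set: {0,1,3,6,7}
Reach set: {0,1}
  0: safe
  1: safe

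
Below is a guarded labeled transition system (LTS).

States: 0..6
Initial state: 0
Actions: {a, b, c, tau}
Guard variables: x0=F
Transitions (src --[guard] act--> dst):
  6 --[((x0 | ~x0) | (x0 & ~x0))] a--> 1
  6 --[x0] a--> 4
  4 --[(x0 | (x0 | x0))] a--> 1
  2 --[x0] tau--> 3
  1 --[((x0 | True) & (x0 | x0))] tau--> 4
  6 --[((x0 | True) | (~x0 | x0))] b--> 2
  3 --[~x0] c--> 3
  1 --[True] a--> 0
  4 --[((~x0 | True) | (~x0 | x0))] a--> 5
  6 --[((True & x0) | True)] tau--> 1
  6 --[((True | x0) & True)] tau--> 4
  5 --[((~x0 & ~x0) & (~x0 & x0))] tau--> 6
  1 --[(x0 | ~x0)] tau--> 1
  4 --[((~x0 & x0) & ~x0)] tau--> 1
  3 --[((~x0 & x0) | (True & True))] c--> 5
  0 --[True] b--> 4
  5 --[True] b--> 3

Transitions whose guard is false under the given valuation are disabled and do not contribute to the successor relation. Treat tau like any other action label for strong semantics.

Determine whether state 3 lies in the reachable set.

Guard filter leaves 11 enabled edge(s).
L0 = {0}
L1 = {4}  now seen {0,4}
L2 = {5}  now seen {0,4,5}
L3 = {3}  now seen {0,3,4,5}
Reachable = {0,3,4,5}
witness 3: b·a·b

Answer: REACHABLE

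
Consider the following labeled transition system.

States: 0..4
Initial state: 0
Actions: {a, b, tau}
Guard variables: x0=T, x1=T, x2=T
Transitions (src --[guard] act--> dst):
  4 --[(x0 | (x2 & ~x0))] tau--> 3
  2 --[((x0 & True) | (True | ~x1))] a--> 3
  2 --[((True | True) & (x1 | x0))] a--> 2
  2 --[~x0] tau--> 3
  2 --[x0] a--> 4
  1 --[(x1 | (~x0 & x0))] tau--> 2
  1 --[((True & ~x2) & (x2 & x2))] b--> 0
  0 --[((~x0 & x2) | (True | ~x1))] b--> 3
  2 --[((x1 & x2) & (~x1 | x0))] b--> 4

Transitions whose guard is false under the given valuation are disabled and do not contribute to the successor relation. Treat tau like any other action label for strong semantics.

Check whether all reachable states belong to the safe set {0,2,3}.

Allowed set {0,2,3}
Reachable = {0,3}
  0: safe
  3: safe

Answer: INVARIANT HOLDS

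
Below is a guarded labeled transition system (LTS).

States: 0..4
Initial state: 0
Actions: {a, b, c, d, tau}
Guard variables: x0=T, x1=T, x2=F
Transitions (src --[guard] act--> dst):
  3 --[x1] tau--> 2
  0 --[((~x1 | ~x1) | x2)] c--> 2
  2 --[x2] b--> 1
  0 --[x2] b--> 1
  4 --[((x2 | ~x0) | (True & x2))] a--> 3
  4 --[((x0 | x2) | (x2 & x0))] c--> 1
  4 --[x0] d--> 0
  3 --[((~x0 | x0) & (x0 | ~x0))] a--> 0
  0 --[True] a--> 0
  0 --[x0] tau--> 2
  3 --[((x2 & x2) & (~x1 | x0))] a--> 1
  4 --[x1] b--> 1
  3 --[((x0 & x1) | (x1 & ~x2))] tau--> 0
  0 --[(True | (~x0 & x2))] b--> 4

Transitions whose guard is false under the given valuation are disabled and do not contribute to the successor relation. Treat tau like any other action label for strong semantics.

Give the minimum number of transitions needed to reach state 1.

Layered search for 1:
  Layer 0: {0}
  Layer 1: {2,4}
  Layer 2: {1}
first hit 1 at d=2 via b·b

Answer: 2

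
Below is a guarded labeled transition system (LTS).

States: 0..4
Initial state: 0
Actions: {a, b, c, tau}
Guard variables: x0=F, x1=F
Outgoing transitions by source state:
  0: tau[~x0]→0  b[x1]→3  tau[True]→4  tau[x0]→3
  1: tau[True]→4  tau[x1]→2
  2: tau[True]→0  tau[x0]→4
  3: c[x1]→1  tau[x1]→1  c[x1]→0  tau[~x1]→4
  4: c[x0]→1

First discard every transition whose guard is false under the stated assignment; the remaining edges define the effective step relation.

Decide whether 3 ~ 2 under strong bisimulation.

Answer: NOT BISIMILAR

Analysis:
Bisimulation quotient by refinement:
  P[0] = {{0,1,2,3,4}}
  P[1] = {{0,1,2,3},{4}}
  P[2] = {{0},{1,3},{2},{4}}
4 equivalence class(es) (converged in 3)
[3]={1,3}  [2]={2}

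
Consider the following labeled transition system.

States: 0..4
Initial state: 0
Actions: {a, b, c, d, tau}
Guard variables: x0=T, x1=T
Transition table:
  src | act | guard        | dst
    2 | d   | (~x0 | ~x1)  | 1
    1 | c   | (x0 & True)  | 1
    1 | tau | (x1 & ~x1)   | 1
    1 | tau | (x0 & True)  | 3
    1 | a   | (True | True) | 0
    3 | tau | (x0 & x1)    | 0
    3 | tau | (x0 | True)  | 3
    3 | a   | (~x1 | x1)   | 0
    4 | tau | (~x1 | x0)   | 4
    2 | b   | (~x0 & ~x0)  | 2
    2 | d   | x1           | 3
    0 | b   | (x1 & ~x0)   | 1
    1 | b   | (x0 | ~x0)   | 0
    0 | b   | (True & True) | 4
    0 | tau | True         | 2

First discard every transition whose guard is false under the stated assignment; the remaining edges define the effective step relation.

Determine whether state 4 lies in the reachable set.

Answer: REACHABLE

Working:
Guard filter leaves 11 enabled edge(s).
L0 = {0}
L1 = {2,4}  now seen {0,2,4}
L2 = {3}  now seen {0,2,3,4}
Reach set: {0,2,3,4}
witness 4: b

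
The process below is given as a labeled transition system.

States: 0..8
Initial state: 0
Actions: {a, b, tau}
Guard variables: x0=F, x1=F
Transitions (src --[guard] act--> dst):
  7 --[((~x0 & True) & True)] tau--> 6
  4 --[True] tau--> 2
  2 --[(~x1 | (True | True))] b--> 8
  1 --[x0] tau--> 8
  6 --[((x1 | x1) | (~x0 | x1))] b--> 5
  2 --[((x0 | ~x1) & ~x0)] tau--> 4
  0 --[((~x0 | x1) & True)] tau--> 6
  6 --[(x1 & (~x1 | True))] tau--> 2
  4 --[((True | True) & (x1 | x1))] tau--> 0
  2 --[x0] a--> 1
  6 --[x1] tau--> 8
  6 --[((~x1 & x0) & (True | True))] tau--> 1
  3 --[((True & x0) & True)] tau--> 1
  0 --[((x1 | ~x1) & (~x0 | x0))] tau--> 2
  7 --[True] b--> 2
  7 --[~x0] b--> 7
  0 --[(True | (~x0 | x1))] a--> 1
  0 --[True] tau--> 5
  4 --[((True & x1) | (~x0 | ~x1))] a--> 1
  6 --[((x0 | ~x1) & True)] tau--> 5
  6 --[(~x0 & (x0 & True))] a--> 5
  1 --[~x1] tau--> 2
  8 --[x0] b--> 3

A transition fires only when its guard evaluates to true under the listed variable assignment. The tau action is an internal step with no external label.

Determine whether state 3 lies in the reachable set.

Answer: UNREACHABLE

Working:
Guard filter leaves 14 enabled edge(s).
L0 = {0}
L1 = {1,2,5,6}  cumulative {0,1,2,5,6}
L2 = {4,8}  cumulative {0,1,2,4,5,6,8}
Reach set: {0,1,2,4,5,6,8}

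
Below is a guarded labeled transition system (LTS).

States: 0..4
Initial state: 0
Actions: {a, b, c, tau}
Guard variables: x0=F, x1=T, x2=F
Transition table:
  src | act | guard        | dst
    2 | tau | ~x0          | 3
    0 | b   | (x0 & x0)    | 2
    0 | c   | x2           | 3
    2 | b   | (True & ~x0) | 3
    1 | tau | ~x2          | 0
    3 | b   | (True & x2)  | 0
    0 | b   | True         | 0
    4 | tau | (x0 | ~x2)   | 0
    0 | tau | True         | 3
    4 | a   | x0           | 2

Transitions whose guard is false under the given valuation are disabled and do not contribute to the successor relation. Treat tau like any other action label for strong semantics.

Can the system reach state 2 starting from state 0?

After dropping false guards: 6 live edges.
depth 0: {0}
depth 1: {3}  total {0,3}
Reachable = {0,3}

Answer: UNREACHABLE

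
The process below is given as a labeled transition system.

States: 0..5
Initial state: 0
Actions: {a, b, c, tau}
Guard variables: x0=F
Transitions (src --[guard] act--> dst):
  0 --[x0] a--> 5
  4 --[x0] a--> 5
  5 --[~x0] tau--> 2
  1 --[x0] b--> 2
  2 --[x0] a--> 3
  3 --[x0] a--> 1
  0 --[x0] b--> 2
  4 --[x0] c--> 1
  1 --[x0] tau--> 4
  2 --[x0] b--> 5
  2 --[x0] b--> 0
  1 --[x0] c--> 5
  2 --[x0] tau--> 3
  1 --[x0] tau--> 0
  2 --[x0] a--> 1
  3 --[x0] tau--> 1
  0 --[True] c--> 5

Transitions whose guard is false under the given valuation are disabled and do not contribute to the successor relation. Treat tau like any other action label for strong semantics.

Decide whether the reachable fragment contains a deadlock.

Reach set: {0,2,5}
  0: c→5  [1 out]
  2: ∅  [deadlock]
  5: tau→2  [1 out]
trace reaching 2: c·tau

Answer: DEADLOCK at state 2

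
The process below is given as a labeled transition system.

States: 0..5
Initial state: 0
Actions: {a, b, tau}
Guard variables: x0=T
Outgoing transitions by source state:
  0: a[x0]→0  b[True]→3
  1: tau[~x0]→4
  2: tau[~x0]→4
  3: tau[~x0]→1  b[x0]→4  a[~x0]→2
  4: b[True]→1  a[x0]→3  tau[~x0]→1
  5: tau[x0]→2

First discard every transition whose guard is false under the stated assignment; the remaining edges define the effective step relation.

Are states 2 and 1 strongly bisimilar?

Bisimulation quotient by refinement:
  round 0: {{0,1,2,3,4,5}}
  round 1: {{0,4},{1,2},{3},{5}}
  round 2: {{0},{1,2},{3},{4},{5}}
stable after 3 split(s): 5 block(s)
[2]={1,2}  [1]={1,2}

Answer: BISIMILAR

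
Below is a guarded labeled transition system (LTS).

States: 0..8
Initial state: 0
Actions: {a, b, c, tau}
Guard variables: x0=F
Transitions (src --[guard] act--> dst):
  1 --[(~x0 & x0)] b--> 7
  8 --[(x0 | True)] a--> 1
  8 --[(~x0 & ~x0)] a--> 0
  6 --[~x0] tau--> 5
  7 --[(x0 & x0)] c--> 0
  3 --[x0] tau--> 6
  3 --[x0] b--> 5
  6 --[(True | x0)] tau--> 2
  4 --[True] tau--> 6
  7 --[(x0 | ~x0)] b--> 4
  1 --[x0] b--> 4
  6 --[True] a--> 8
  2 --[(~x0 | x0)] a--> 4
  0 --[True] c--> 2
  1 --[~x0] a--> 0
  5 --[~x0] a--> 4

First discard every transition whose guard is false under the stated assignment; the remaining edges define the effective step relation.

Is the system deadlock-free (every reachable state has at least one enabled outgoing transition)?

Answer: DEADLOCK-FREE

Analysis:
Reachable = {0,1,2,4,5,6,8}
  0: c→2  [1 out]
  1: a→0  [1 out]
  2: a→4  [1 out]
  4: tau→6  [1 out]
  5: a→4  [1 out]
  6: a→8  tau→2  tau→5  [3 out]
  8: a→0  a→1  [2 out]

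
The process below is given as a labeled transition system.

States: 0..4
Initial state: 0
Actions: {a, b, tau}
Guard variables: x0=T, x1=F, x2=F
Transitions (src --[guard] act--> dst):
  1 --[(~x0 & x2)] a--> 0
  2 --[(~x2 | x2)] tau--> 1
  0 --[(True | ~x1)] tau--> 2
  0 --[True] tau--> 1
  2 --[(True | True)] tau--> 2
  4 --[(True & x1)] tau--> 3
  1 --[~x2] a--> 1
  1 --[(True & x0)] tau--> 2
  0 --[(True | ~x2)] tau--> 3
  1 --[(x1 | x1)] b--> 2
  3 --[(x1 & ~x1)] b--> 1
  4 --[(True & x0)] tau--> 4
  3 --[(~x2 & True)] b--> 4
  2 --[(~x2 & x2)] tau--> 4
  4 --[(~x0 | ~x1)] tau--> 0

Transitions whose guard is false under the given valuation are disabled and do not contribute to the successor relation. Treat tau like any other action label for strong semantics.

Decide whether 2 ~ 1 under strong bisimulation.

Answer: NOT BISIMILAR

Analysis:
Refine partition for ~:
  P[0] = {{0,1,2,3,4}}
  P[1] = {{0,2,4},{1},{3}}
  P[2] = {{0},{1},{2},{3},{4}}
5 equivalence class(es) (converged in 3)
2∈{2}, 1∈{1}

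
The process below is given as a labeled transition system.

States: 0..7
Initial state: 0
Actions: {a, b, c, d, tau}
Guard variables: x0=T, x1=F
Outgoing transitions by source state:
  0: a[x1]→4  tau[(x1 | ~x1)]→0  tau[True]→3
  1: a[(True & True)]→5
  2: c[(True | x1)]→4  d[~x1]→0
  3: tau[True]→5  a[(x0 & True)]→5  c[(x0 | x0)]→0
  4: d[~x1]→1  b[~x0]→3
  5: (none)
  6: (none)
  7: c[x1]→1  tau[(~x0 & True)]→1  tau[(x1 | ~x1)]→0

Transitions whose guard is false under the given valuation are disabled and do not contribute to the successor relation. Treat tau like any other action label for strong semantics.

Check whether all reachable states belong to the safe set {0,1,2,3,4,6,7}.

Answer: INVARIANT VIOLATED at state 5

Trace:
Inv-set: {0,1,2,3,4,6,7}
Reach set: {0,3,5}
  0: ✓
  3: ✓
  5: ✗ unsafe
reach 5 via tau·tau — violates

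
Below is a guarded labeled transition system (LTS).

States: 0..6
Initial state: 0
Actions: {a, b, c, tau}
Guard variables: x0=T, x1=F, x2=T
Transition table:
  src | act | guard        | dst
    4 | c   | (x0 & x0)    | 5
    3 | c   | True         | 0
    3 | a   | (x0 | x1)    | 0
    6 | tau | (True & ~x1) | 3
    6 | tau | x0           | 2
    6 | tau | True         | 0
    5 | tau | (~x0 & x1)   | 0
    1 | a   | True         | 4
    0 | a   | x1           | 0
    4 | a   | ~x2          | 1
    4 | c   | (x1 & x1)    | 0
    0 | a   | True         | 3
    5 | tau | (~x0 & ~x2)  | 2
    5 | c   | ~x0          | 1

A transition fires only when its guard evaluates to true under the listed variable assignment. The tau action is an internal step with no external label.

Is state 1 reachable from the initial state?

Answer: UNREACHABLE

Trace:
After dropping false guards: 8 live edges.
L0 = {0}
L1 = {3}  total {0,3}
R = {0,3}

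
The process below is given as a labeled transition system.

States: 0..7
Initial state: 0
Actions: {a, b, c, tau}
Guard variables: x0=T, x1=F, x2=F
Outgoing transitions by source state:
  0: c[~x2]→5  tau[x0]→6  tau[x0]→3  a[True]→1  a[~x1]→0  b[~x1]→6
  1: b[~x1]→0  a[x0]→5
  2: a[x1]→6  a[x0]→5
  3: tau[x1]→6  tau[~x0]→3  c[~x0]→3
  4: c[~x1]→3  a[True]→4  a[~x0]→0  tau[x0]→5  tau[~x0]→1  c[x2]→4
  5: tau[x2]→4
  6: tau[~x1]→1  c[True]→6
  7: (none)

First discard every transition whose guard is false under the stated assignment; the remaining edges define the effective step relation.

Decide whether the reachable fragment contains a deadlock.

Reach set: {0,1,3,5,6}
  0: a→0  a→1  b→6  c→5  tau→3  tau→6  [6 out]
  1: a→5  b→0  [2 out]
  3: ∅  [deadlock]
  5: ∅  [deadlock]
  6: c→6  tau→1  [2 out]
trace reaching 3: tau

Answer: DEADLOCK at state 3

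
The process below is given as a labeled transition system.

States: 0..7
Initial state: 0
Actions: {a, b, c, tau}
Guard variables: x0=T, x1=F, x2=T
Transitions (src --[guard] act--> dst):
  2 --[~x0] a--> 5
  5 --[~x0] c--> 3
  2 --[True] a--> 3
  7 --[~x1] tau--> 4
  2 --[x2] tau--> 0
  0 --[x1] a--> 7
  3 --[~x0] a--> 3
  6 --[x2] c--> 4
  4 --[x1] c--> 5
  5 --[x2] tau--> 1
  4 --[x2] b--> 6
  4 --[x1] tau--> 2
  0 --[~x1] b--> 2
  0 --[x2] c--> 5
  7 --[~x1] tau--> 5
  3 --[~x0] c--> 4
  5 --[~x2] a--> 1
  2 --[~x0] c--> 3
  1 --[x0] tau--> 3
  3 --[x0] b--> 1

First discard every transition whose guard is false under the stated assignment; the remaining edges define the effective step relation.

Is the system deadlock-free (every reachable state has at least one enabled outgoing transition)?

R = {0,1,2,3,5}
  0: b→2  c→5  [2 exit(s)]
  1: tau→3  [1 exit(s)]
  2: a→3  tau→0  [2 exit(s)]
  3: b→1  [1 exit(s)]
  5: tau→1  [1 exit(s)]

Answer: DEADLOCK-FREE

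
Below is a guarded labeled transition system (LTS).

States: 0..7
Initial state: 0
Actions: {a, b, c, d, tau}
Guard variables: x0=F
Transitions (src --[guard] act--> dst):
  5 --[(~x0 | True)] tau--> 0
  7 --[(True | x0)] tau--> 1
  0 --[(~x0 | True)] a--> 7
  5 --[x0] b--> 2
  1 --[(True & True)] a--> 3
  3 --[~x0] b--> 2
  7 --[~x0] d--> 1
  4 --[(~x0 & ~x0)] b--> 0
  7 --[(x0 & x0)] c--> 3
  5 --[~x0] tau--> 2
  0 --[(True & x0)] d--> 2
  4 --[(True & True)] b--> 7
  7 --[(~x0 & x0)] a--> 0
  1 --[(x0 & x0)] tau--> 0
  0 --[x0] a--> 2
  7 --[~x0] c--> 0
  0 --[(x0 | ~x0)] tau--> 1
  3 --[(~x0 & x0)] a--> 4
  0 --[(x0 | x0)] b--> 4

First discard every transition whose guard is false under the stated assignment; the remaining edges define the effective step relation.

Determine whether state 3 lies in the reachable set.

Answer: REACHABLE

Working:
11 transition(s) survive guard evaluation.
L0 = {0}
L1 = {1,7}  total {0,1,7}
L2 = {3}  total {0,1,3,7}
L3 = {2}  total {0,1,2,3,7}
Reach set: {0,1,2,3,7}
trace reaching 3: tau·a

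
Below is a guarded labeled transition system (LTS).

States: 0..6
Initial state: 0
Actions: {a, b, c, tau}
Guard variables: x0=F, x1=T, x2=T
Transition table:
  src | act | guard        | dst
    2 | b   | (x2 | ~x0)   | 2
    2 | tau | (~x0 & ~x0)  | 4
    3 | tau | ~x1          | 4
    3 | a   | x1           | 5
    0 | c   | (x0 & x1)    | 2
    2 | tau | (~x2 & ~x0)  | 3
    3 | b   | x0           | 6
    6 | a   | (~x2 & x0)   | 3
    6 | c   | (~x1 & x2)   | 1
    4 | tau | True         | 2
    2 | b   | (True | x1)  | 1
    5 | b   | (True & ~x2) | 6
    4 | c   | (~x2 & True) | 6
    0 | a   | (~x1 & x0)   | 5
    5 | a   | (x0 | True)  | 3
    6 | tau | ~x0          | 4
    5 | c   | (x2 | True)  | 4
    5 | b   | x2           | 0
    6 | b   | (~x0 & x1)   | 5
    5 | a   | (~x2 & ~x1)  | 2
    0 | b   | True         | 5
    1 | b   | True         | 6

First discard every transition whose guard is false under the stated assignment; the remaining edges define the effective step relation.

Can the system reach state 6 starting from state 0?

Answer: REACHABLE

Analysis:
12 transition(s) survive guard evaluation.
Layer 0: {0}
Layer 1: {5}  total {0,5}
Layer 2: {3,4}  total {0,3,4,5}
Layer 3: {2}  total {0,2,3,4,5}
Layer 4: {1}  total {0,1,2,3,4,5}
Layer 5: {6}  total {0,1,2,3,4,5,6}
R = {0,1,2,3,4,5,6}
witness 6: b·c·tau·b·b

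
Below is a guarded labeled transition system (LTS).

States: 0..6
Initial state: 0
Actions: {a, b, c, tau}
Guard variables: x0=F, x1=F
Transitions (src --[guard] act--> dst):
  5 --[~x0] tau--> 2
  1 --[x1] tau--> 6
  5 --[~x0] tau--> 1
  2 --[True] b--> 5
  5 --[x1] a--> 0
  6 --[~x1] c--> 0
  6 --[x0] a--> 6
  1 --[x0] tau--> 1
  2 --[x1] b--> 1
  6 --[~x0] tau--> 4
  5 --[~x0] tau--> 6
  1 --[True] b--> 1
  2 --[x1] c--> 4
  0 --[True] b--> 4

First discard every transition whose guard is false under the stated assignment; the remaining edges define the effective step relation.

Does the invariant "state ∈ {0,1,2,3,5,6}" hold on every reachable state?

Answer: INVARIANT VIOLATED at state 4

Working:
Allowed set {0,1,2,3,5,6}
Reach set: {0,4}
  0: ok
  4: outside
reach 4 via b — violates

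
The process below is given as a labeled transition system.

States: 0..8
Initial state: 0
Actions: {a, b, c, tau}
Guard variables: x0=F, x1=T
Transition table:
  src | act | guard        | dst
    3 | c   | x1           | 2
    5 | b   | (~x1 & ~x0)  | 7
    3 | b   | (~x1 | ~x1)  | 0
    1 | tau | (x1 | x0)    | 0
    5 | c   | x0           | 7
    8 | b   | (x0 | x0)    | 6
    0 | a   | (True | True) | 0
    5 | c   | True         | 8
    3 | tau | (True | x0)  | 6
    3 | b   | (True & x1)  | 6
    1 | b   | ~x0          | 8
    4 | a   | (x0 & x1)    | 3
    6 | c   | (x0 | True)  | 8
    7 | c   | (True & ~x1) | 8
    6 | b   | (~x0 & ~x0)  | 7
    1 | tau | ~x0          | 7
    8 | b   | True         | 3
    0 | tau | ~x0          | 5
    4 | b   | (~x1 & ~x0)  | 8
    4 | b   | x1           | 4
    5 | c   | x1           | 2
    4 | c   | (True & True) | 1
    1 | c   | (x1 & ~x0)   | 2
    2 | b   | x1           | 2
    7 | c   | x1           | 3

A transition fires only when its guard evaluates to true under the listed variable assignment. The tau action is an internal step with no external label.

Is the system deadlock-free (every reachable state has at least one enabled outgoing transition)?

R = {0,2,3,5,6,7,8}
  0: a→0  tau→5  [deg 2]
  2: b→2  [deg 1]
  3: b→6  c→2  tau→6  [deg 3]
  5: c→2  c→8  [deg 2]
  6: b→7  c→8  [deg 2]
  7: c→3  [deg 1]
  8: b→3  [deg 1]

Answer: DEADLOCK-FREE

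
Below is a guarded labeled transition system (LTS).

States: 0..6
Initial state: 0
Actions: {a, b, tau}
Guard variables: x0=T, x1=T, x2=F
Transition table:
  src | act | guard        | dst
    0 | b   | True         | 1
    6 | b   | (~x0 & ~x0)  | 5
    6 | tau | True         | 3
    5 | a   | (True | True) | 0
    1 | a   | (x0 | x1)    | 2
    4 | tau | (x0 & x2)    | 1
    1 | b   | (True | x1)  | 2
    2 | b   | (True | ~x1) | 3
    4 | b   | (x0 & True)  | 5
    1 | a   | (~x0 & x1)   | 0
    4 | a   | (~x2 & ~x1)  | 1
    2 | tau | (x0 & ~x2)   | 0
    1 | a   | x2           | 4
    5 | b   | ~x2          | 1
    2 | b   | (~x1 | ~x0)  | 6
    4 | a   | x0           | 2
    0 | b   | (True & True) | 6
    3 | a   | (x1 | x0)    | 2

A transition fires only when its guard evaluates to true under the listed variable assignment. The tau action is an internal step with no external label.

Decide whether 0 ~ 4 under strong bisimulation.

Bisimulation quotient by refinement:
  P[0] = {{0,1,2,3,4,5,6}}
  P[1] = {{0},{1,4,5},{2},{3},{6}}
  P[2] = {{0},{1},{2},{3},{4},{5},{6}}
stable after 3 split(s): 7 block(s)
[0]={0}  [4]={4}

Answer: NOT BISIMILAR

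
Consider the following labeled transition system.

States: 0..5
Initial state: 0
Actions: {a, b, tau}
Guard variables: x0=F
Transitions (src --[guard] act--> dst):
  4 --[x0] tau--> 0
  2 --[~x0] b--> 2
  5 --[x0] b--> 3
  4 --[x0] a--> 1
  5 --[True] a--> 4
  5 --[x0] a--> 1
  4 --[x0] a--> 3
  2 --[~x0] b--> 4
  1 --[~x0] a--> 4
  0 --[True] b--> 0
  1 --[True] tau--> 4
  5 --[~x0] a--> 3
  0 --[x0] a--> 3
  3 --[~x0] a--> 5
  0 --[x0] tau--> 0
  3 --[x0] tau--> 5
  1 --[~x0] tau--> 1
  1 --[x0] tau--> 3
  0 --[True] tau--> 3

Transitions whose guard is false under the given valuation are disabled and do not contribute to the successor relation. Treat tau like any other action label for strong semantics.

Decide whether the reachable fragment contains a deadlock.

R = {0,3,4,5}
  0: b→0  tau→3  [2 exit(s)]
  3: a→5  [1 exit(s)]
  4: ∅  [deadlock]
  5: a→3  a→4  [2 exit(s)]
trace reaching 4: tau·a·a

Answer: DEADLOCK at state 4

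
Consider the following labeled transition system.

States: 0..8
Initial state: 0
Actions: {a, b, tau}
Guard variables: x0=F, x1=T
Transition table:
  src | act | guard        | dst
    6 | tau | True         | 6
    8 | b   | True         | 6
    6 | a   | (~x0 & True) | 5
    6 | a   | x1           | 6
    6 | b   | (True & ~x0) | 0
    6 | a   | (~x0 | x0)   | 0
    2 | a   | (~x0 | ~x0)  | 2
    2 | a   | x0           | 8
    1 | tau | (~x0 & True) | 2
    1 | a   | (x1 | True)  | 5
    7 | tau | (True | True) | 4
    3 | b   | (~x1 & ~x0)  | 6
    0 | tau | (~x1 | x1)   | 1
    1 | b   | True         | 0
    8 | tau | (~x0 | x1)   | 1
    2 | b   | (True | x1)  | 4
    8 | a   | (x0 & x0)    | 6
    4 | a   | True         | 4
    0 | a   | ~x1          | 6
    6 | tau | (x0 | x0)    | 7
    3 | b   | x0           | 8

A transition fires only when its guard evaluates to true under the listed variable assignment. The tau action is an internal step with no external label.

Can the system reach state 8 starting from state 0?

Guard filter leaves 15 enabled edge(s).
depth 0: {0}
depth 1: {1}  cumulative {0,1}
depth 2: {2,5}  cumulative {0,1,2,5}
depth 3: {4}  cumulative {0,1,2,4,5}
Reachable = {0,1,2,4,5}

Answer: UNREACHABLE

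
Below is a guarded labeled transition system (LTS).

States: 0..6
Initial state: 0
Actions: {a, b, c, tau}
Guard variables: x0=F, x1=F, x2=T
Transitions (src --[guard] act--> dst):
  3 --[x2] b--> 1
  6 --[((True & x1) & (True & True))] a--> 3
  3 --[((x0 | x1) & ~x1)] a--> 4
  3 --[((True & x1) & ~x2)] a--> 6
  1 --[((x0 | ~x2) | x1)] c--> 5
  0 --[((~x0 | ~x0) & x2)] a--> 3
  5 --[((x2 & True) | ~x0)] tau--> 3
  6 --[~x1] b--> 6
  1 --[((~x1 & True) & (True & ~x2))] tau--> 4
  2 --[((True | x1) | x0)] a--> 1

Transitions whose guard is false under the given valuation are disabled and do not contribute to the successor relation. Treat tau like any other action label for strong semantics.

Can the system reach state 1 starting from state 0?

Guard filter leaves 5 enabled edge(s).
L0 = {0}
L1 = {3}  cumulative {0,3}
L2 = {1}  cumulative {0,1,3}
R = {0,1,3}
trace reaching 1: a·b

Answer: REACHABLE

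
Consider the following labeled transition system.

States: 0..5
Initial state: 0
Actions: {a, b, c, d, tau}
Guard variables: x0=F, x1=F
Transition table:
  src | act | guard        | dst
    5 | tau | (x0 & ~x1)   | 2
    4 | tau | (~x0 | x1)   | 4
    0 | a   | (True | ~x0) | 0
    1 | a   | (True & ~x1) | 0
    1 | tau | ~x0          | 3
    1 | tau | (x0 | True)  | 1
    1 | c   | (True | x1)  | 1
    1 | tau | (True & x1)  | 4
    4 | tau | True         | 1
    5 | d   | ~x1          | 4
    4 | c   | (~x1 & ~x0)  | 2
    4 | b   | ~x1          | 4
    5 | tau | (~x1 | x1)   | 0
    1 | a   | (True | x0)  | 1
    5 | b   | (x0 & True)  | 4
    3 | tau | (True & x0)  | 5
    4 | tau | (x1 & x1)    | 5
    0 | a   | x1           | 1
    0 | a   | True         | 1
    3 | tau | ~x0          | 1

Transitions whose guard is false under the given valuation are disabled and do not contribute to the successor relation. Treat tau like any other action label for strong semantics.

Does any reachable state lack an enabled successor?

Answer: DEADLOCK-FREE

Trace:
Reach set: {0,1,3}
  0: a→0  a→1  [deg 2]
  1: a→0  a→1  c→1  tau→1  tau→3  [deg 5]
  3: tau→1  [deg 1]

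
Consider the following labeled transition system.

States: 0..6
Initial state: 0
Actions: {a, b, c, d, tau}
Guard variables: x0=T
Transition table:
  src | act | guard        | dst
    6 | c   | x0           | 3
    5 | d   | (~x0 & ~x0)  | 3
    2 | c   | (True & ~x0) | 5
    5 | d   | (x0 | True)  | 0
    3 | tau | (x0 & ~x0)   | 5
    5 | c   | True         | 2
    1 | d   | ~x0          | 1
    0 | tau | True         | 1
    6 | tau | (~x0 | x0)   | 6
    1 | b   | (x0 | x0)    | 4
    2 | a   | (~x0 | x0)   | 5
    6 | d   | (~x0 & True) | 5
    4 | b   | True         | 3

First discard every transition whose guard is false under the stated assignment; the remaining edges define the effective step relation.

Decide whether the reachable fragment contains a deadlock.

Answer: DEADLOCK at state 3

Analysis:
R = {0,1,3,4}
  0: tau→1  [deg 1]
  1: b→4  [deg 1]
  3: ∅  [STUCK]
  4: b→3  [deg 1]
Path to 3: tau·b·b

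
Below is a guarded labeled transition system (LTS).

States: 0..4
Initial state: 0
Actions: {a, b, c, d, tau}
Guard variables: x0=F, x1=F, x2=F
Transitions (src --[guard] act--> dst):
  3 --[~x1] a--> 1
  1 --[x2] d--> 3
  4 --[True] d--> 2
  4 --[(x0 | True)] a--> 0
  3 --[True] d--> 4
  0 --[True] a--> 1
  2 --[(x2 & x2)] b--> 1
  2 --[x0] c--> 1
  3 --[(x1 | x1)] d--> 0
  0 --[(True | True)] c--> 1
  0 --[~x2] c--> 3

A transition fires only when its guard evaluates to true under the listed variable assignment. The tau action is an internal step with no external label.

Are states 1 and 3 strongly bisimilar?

Refine partition for ~:
  round 0: {{0,1,2,3,4}}
  round 1: {{0},{1,2},{3,4}}
  round 2: {{0},{1,2},{3},{4}}
stable after 3 split(s): 4 block(s)
1∈{1,2}, 3∈{3}

Answer: NOT BISIMILAR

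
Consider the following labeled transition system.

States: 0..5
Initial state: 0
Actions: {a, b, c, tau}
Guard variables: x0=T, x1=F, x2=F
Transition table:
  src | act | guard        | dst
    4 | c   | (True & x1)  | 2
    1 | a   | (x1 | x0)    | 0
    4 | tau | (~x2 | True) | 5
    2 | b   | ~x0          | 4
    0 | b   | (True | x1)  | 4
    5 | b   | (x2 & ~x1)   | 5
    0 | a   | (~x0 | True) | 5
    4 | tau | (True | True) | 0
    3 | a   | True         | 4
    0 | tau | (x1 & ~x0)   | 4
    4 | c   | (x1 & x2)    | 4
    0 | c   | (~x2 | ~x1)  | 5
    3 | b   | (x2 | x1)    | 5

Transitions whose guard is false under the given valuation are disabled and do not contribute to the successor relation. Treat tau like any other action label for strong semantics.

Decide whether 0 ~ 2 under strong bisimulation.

Compute ~ classes (split until stable):
  round 0: {{0,1,2,3,4,5}}
  round 1: {{0},{1,3},{2,5},{4}}
  round 2: {{0},{1},{2,5},{3},{4}}
5 equivalence class(es) (converged in 3)
0∈{0}, 2∈{2,5}

Answer: NOT BISIMILAR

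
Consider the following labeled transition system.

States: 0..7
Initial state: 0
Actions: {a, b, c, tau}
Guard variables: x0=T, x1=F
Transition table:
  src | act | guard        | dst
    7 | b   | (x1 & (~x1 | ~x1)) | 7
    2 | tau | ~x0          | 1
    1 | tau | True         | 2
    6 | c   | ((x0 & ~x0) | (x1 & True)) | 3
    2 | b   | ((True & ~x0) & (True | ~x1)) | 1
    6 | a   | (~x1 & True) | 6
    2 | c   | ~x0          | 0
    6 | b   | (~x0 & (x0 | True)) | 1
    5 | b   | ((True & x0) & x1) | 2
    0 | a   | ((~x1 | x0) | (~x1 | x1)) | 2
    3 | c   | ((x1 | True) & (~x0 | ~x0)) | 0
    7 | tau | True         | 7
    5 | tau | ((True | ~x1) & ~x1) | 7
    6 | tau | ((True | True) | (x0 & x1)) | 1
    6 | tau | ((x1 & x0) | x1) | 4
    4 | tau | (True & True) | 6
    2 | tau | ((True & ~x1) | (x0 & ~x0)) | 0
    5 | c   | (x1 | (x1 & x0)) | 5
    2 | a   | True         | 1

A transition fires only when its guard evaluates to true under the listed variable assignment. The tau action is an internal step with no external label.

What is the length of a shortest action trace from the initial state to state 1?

Answer: 2

Working:
BFS to 1:
  depth 0: {0}
  depth 1: {2}
  depth 2: {1}
depth(1)=2, e.g. a·a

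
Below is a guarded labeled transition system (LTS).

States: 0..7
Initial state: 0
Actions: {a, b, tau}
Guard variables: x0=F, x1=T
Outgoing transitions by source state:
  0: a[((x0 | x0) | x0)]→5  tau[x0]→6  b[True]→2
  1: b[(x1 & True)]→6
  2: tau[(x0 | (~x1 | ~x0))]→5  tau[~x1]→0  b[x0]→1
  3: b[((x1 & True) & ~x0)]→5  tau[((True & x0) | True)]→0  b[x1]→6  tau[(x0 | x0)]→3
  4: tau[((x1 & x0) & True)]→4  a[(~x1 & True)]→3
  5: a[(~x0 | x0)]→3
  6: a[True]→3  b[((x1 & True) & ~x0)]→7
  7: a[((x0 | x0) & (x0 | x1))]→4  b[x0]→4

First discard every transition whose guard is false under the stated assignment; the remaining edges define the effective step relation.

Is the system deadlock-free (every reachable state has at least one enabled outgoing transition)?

Reach set: {0,2,3,5,6,7}
  0: b→2  [deg 1]
  2: tau→5  [deg 1]
  3: b→5  b→6  tau→0  [deg 3]
  5: a→3  [deg 1]
  6: a→3  b→7  [deg 2]
  7: ∅  [STUCK]
Path to 7: b·tau·a·b·b

Answer: DEADLOCK at state 7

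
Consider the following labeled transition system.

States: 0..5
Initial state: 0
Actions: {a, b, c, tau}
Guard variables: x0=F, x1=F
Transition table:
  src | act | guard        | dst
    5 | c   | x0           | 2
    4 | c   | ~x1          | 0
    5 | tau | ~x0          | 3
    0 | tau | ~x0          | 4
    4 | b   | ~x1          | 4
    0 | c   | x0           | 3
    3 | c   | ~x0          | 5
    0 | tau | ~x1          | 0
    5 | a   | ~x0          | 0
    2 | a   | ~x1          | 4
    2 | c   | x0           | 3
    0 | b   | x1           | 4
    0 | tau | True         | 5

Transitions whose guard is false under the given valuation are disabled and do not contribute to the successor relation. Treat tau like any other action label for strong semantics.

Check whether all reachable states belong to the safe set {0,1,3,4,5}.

Answer: INVARIANT HOLDS

Working:
Allowed set {0,1,3,4,5}
Reach set: {0,3,4,5}
  0: ✓
  3: ✓
  4: ✓
  5: ✓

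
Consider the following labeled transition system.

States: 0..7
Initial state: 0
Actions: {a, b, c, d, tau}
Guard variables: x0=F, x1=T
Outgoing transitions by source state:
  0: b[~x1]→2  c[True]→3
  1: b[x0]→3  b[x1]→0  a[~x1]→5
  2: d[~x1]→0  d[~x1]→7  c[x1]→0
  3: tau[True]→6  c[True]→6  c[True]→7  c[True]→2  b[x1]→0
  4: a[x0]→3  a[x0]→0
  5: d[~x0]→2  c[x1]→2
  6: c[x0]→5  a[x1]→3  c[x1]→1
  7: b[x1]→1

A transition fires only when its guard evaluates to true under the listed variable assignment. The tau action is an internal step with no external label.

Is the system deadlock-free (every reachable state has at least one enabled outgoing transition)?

Answer: DEADLOCK-FREE

Trace:
R = {0,1,2,3,6,7}
  0: c→3  [deg 1]
  1: b→0  [deg 1]
  2: c→0  [deg 1]
  3: b→0  c→2  c→6  c→7  tau→6  [deg 5]
  6: a→3  c→1  [deg 2]
  7: b→1  [deg 1]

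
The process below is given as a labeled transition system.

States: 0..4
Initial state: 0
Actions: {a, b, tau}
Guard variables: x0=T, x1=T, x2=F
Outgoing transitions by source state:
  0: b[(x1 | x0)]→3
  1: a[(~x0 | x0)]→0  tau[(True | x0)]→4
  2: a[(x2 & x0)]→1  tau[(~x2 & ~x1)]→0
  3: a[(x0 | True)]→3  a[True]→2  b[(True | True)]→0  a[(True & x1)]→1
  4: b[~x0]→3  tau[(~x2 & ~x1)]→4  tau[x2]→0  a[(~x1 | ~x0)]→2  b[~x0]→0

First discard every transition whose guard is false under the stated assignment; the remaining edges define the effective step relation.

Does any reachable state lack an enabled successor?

R = {0,1,2,3,4}
  0: b→3  [1 exit(s)]
  1: a→0  tau→4  [2 exit(s)]
  2: ∅  [deadlock]
  3: a→1  a→2  a→3  b→0  [4 exit(s)]
  4: ∅  [deadlock]
trace reaching 2: b·a

Answer: DEADLOCK at state 2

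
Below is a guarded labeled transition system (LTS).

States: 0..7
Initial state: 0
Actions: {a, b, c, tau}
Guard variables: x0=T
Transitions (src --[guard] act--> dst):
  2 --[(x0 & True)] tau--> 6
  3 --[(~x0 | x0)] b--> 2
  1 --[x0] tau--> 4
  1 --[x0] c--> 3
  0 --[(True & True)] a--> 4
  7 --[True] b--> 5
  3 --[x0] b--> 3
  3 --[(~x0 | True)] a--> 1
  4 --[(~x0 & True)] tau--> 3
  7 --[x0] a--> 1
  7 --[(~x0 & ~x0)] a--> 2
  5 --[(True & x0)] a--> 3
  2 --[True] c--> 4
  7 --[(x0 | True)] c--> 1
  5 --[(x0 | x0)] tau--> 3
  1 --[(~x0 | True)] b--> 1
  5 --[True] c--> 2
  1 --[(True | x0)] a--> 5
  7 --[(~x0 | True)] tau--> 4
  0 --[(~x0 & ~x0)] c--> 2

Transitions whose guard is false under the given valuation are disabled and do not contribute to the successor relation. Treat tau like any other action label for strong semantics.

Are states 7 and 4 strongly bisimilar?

Answer: NOT BISIMILAR

Analysis:
Compute ~ classes (split until stable):
  round 0: {{0,1,2,3,4,5,6,7}}
  round 1: {{0},{1,7},{2},{3},{4,6},{5}}
  round 2: {{0},{1},{2},{3},{4,6},{5},{7}}
Fixed point at round 3; 7 class(es).
7∈{7}, 4∈{4,6}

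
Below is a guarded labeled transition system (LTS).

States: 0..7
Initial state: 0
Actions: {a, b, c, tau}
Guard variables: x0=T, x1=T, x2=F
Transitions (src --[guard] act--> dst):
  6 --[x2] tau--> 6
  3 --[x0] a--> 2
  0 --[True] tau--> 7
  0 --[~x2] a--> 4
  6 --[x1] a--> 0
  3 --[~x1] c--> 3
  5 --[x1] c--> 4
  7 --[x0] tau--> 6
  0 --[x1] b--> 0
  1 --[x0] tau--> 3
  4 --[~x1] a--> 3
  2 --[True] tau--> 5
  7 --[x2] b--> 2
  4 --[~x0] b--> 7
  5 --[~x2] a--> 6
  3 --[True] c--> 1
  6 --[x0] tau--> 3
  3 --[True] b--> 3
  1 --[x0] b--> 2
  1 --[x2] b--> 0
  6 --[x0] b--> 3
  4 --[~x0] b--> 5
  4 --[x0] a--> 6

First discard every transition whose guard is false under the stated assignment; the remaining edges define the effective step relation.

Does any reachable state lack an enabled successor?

Answer: DEADLOCK-FREE

Trace:
R = {0,1,2,3,4,5,6,7}
  0: a→4  b→0  tau→7  [3 out]
  1: b→2  tau→3  [2 out]
  2: tau→5  [1 out]
  3: a→2  b→3  c→1  [3 out]
  4: a→6  [1 out]
  5: a→6  c→4  [2 out]
  6: a→0  b→3  tau→3  [3 out]
  7: tau→6  [1 out]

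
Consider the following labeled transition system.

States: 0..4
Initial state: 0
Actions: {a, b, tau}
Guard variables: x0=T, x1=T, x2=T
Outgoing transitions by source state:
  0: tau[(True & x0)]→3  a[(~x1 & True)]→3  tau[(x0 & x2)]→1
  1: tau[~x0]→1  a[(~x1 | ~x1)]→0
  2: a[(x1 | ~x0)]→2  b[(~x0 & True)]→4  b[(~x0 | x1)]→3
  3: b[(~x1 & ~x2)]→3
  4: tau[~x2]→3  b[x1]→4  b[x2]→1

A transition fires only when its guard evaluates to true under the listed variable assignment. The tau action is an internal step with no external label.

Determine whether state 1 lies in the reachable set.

Guard filter leaves 6 enabled edge(s).
depth 0: {0}
depth 1: {1,3}  cumulative {0,1,3}
Reachable = {0,1,3}
trace reaching 1: tau

Answer: REACHABLE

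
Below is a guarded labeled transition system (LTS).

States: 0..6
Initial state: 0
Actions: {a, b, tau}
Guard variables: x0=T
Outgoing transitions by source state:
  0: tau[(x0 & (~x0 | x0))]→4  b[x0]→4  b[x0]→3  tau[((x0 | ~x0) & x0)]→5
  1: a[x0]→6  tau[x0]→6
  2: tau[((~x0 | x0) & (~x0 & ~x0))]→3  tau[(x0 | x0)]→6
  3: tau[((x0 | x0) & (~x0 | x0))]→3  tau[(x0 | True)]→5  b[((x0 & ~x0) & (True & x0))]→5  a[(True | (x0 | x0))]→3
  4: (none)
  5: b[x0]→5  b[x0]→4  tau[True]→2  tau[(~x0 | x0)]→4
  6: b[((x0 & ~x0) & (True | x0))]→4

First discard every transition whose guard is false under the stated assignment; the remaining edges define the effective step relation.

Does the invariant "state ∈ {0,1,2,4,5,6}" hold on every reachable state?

Answer: INVARIANT VIOLATED at state 3

Working:
Allowed set {0,1,2,4,5,6}
R = {0,2,3,4,5,6}
  0: ✓
  2: ✓
  3: ✗ unsafe
  4: ✓
  5: ✓
  6: ✓
witness against invariant: b → 3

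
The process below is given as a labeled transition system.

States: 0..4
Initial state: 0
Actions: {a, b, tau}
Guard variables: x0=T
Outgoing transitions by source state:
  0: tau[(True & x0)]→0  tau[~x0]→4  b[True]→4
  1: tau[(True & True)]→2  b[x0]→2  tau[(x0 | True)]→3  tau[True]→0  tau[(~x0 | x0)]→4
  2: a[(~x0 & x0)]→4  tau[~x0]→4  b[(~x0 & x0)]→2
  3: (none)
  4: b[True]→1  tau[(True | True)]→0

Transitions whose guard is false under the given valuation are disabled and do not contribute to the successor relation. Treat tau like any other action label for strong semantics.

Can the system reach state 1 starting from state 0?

Guard filter leaves 9 enabled edge(s).
Layer 0: {0}
Layer 1: {4}  now seen {0,4}
Layer 2: {1}  now seen {0,1,4}
Layer 3: {2,3}  now seen {0,1,2,3,4}
R = {0,1,2,3,4}
trace reaching 1: b·b

Answer: REACHABLE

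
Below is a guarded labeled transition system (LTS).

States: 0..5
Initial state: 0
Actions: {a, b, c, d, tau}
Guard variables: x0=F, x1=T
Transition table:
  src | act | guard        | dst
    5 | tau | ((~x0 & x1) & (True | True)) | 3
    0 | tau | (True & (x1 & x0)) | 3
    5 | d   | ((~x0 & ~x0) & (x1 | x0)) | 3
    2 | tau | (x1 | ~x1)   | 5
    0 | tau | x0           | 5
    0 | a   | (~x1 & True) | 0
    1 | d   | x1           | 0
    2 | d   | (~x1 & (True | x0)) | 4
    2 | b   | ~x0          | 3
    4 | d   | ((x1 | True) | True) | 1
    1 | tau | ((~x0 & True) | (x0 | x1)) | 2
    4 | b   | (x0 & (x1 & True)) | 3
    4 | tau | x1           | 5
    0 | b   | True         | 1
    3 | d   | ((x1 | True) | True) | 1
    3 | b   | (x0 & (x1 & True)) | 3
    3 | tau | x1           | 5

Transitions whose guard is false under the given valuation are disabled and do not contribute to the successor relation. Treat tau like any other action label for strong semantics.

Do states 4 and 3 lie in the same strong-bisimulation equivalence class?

Answer: BISIMILAR

Analysis:
Bisimulation quotient by refinement:
  round 0: {{0,1,2,3,4,5}}
  round 1: {{0},{1,3,4,5},{2}}
  round 2: {{0},{1},{2},{3,4,5}}
  round 3: {{0},{1},{2},{3,4},{5}}
5 equivalence class(es) (converged in 4)
[4]={3,4}  [3]={3,4}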